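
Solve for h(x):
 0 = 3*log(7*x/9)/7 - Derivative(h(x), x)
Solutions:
 h(x) = C1 + 3*x*log(x)/7 - 6*x*log(3)/7 - 3*x/7 + 3*x*log(7)/7


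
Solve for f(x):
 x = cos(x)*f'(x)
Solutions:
 f(x) = C1 + Integral(x/cos(x), x)


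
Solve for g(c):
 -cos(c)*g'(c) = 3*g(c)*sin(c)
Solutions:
 g(c) = C1*cos(c)^3


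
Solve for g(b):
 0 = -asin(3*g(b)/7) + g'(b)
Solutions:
 Integral(1/asin(3*_y/7), (_y, g(b))) = C1 + b


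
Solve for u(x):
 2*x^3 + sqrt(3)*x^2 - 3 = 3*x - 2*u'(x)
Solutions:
 u(x) = C1 - x^4/4 - sqrt(3)*x^3/6 + 3*x^2/4 + 3*x/2


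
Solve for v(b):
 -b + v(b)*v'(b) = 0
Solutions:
 v(b) = -sqrt(C1 + b^2)
 v(b) = sqrt(C1 + b^2)


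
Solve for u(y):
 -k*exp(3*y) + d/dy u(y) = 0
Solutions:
 u(y) = C1 + k*exp(3*y)/3


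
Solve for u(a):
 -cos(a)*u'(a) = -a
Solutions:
 u(a) = C1 + Integral(a/cos(a), a)


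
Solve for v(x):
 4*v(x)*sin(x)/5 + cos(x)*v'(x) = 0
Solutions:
 v(x) = C1*cos(x)^(4/5)


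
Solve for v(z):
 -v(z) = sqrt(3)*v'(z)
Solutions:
 v(z) = C1*exp(-sqrt(3)*z/3)


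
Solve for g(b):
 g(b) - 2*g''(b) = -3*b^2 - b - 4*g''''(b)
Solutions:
 g(b) = -3*b^2 - b + (C1*sin(sqrt(2)*b/4) + C2*cos(sqrt(2)*b/4))*exp(-sqrt(6)*b/4) + (C3*sin(sqrt(2)*b/4) + C4*cos(sqrt(2)*b/4))*exp(sqrt(6)*b/4) - 12


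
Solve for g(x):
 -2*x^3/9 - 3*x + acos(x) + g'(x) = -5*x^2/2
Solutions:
 g(x) = C1 + x^4/18 - 5*x^3/6 + 3*x^2/2 - x*acos(x) + sqrt(1 - x^2)


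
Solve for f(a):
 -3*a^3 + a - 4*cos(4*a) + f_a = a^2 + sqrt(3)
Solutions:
 f(a) = C1 + 3*a^4/4 + a^3/3 - a^2/2 + sqrt(3)*a + sin(4*a)


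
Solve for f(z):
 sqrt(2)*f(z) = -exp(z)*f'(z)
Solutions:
 f(z) = C1*exp(sqrt(2)*exp(-z))


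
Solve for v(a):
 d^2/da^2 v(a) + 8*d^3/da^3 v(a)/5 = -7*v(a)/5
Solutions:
 v(a) = C1*exp(a*(-10 + 25/(24*sqrt(66129) + 6173)^(1/3) + (24*sqrt(66129) + 6173)^(1/3))/48)*sin(sqrt(3)*a*(-(24*sqrt(66129) + 6173)^(1/3) + 25/(24*sqrt(66129) + 6173)^(1/3))/48) + C2*exp(a*(-10 + 25/(24*sqrt(66129) + 6173)^(1/3) + (24*sqrt(66129) + 6173)^(1/3))/48)*cos(sqrt(3)*a*(-(24*sqrt(66129) + 6173)^(1/3) + 25/(24*sqrt(66129) + 6173)^(1/3))/48) + C3*exp(-a*(25/(24*sqrt(66129) + 6173)^(1/3) + 5 + (24*sqrt(66129) + 6173)^(1/3))/24)


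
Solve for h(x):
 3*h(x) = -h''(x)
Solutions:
 h(x) = C1*sin(sqrt(3)*x) + C2*cos(sqrt(3)*x)


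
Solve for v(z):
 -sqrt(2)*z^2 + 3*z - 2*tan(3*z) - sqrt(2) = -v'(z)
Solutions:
 v(z) = C1 + sqrt(2)*z^3/3 - 3*z^2/2 + sqrt(2)*z - 2*log(cos(3*z))/3


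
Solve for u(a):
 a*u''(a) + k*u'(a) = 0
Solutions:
 u(a) = C1 + a^(1 - re(k))*(C2*sin(log(a)*Abs(im(k))) + C3*cos(log(a)*im(k)))


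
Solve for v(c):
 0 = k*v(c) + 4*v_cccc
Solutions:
 v(c) = C1*exp(-sqrt(2)*c*(-k)^(1/4)/2) + C2*exp(sqrt(2)*c*(-k)^(1/4)/2) + C3*exp(-sqrt(2)*I*c*(-k)^(1/4)/2) + C4*exp(sqrt(2)*I*c*(-k)^(1/4)/2)


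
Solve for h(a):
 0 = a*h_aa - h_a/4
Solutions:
 h(a) = C1 + C2*a^(5/4)


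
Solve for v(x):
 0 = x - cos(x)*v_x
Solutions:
 v(x) = C1 + Integral(x/cos(x), x)


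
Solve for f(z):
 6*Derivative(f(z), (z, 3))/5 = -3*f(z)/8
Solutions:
 f(z) = C3*exp(-2^(2/3)*5^(1/3)*z/4) + (C1*sin(2^(2/3)*sqrt(3)*5^(1/3)*z/8) + C2*cos(2^(2/3)*sqrt(3)*5^(1/3)*z/8))*exp(2^(2/3)*5^(1/3)*z/8)


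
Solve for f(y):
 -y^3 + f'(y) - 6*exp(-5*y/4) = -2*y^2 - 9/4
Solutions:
 f(y) = C1 + y^4/4 - 2*y^3/3 - 9*y/4 - 24*exp(-5*y/4)/5


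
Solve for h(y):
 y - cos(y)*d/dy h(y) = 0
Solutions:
 h(y) = C1 + Integral(y/cos(y), y)


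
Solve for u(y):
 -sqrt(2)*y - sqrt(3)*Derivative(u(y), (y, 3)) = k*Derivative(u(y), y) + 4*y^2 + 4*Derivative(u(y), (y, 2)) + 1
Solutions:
 u(y) = C1 + C2*exp(sqrt(3)*y*(sqrt(-sqrt(3)*k + 4) - 2)/3) + C3*exp(-sqrt(3)*y*(sqrt(-sqrt(3)*k + 4) + 2)/3) - 4*y^3/(3*k) - sqrt(2)*y^2/(2*k) - y/k + 16*y^2/k^2 + 4*sqrt(2)*y/k^2 + 8*sqrt(3)*y/k^2 - 128*y/k^3


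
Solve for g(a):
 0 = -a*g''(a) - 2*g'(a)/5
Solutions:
 g(a) = C1 + C2*a^(3/5)


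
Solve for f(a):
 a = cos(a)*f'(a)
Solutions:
 f(a) = C1 + Integral(a/cos(a), a)


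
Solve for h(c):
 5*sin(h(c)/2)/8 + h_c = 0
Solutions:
 5*c/8 + log(cos(h(c)/2) - 1) - log(cos(h(c)/2) + 1) = C1


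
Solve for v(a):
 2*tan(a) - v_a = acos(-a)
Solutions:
 v(a) = C1 - a*acos(-a) - sqrt(1 - a^2) - 2*log(cos(a))


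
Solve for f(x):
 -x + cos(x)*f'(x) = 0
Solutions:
 f(x) = C1 + Integral(x/cos(x), x)


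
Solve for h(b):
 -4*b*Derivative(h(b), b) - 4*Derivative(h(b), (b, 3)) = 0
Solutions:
 h(b) = C1 + Integral(C2*airyai(-b) + C3*airybi(-b), b)


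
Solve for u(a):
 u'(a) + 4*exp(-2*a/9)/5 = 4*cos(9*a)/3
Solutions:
 u(a) = C1 + 4*sin(9*a)/27 + 18*exp(-2*a/9)/5


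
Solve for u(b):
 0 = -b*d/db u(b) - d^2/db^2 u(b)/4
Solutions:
 u(b) = C1 + C2*erf(sqrt(2)*b)


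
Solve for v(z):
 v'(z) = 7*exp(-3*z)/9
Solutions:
 v(z) = C1 - 7*exp(-3*z)/27


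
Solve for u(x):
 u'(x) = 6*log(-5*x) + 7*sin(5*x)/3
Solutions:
 u(x) = C1 + 6*x*log(-x) - 6*x + 6*x*log(5) - 7*cos(5*x)/15


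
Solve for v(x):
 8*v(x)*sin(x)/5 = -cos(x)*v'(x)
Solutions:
 v(x) = C1*cos(x)^(8/5)


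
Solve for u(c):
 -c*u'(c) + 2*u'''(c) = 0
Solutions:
 u(c) = C1 + Integral(C2*airyai(2^(2/3)*c/2) + C3*airybi(2^(2/3)*c/2), c)


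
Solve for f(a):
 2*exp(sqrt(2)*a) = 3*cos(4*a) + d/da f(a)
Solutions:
 f(a) = C1 + sqrt(2)*exp(sqrt(2)*a) - 3*sin(4*a)/4


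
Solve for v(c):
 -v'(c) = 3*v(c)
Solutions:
 v(c) = C1*exp(-3*c)


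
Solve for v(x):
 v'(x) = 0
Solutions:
 v(x) = C1


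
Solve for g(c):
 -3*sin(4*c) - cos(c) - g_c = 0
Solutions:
 g(c) = C1 - sin(c) + 3*cos(4*c)/4


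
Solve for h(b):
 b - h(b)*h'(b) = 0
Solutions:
 h(b) = -sqrt(C1 + b^2)
 h(b) = sqrt(C1 + b^2)


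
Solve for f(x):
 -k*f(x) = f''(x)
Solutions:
 f(x) = C1*exp(-x*sqrt(-k)) + C2*exp(x*sqrt(-k))


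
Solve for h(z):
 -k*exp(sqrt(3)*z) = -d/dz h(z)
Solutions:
 h(z) = C1 + sqrt(3)*k*exp(sqrt(3)*z)/3


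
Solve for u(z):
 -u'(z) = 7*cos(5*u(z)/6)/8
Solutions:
 7*z/8 - 3*log(sin(5*u(z)/6) - 1)/5 + 3*log(sin(5*u(z)/6) + 1)/5 = C1


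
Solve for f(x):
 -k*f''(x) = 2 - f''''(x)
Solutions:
 f(x) = C1 + C2*x + C3*exp(-sqrt(k)*x) + C4*exp(sqrt(k)*x) - x^2/k


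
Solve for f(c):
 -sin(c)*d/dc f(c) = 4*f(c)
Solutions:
 f(c) = C1*(cos(c)^2 + 2*cos(c) + 1)/(cos(c)^2 - 2*cos(c) + 1)


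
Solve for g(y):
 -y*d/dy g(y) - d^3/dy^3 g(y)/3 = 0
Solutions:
 g(y) = C1 + Integral(C2*airyai(-3^(1/3)*y) + C3*airybi(-3^(1/3)*y), y)


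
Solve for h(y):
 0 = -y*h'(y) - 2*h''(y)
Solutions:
 h(y) = C1 + C2*erf(y/2)


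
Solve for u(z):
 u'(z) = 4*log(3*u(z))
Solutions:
 -Integral(1/(log(_y) + log(3)), (_y, u(z)))/4 = C1 - z


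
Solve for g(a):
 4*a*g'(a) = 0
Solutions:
 g(a) = C1


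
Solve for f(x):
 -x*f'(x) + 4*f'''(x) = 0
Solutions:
 f(x) = C1 + Integral(C2*airyai(2^(1/3)*x/2) + C3*airybi(2^(1/3)*x/2), x)


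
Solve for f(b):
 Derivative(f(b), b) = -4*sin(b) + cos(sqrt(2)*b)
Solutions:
 f(b) = C1 + sqrt(2)*sin(sqrt(2)*b)/2 + 4*cos(b)


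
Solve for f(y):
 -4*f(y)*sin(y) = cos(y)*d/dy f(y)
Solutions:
 f(y) = C1*cos(y)^4


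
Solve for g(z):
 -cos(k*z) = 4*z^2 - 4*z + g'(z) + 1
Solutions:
 g(z) = C1 - 4*z^3/3 + 2*z^2 - z - sin(k*z)/k


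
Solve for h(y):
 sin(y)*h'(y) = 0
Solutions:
 h(y) = C1


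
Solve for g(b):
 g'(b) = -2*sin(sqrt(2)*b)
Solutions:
 g(b) = C1 + sqrt(2)*cos(sqrt(2)*b)


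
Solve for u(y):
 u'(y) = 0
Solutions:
 u(y) = C1


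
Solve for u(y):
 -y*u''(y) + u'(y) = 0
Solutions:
 u(y) = C1 + C2*y^2


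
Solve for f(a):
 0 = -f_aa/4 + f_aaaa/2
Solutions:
 f(a) = C1 + C2*a + C3*exp(-sqrt(2)*a/2) + C4*exp(sqrt(2)*a/2)


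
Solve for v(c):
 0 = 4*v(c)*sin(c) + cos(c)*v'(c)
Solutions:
 v(c) = C1*cos(c)^4


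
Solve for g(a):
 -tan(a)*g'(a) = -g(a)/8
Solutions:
 g(a) = C1*sin(a)^(1/8)


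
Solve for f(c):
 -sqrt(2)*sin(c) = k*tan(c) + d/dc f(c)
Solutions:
 f(c) = C1 + k*log(cos(c)) + sqrt(2)*cos(c)


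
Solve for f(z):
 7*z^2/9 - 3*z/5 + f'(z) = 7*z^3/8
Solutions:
 f(z) = C1 + 7*z^4/32 - 7*z^3/27 + 3*z^2/10


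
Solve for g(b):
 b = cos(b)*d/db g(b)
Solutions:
 g(b) = C1 + Integral(b/cos(b), b)


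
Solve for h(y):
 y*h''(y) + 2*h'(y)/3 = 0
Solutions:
 h(y) = C1 + C2*y^(1/3)


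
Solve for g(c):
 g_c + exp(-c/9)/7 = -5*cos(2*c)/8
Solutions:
 g(c) = C1 - 5*sin(2*c)/16 + 9*exp(-c/9)/7


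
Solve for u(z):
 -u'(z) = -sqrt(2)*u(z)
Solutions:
 u(z) = C1*exp(sqrt(2)*z)


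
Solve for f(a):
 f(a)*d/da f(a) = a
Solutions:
 f(a) = -sqrt(C1 + a^2)
 f(a) = sqrt(C1 + a^2)


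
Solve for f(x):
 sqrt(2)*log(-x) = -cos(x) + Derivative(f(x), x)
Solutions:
 f(x) = C1 + sqrt(2)*x*(log(-x) - 1) + sin(x)


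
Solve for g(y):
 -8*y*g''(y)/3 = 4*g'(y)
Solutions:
 g(y) = C1 + C2/sqrt(y)


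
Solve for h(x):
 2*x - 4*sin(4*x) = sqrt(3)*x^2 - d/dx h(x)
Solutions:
 h(x) = C1 + sqrt(3)*x^3/3 - x^2 - cos(4*x)


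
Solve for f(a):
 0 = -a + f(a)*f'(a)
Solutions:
 f(a) = -sqrt(C1 + a^2)
 f(a) = sqrt(C1 + a^2)


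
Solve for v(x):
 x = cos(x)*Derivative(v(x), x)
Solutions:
 v(x) = C1 + Integral(x/cos(x), x)


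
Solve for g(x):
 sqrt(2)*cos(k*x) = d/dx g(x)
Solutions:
 g(x) = C1 + sqrt(2)*sin(k*x)/k


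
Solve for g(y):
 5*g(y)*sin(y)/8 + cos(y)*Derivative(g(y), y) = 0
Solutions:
 g(y) = C1*cos(y)^(5/8)


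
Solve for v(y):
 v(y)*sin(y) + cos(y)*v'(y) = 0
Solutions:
 v(y) = C1*cos(y)


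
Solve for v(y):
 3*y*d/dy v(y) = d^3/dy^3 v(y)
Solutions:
 v(y) = C1 + Integral(C2*airyai(3^(1/3)*y) + C3*airybi(3^(1/3)*y), y)


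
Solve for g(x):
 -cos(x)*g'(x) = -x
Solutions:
 g(x) = C1 + Integral(x/cos(x), x)


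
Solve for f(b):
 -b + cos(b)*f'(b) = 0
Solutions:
 f(b) = C1 + Integral(b/cos(b), b)


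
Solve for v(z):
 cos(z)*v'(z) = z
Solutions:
 v(z) = C1 + Integral(z/cos(z), z)


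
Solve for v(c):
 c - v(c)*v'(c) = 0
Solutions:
 v(c) = -sqrt(C1 + c^2)
 v(c) = sqrt(C1 + c^2)


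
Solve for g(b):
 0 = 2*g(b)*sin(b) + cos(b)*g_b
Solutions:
 g(b) = C1*cos(b)^2


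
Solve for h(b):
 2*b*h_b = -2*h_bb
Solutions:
 h(b) = C1 + C2*erf(sqrt(2)*b/2)


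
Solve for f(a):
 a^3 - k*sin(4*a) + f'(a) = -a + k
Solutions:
 f(a) = C1 - a^4/4 - a^2/2 + a*k - k*cos(4*a)/4


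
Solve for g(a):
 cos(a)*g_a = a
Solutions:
 g(a) = C1 + Integral(a/cos(a), a)


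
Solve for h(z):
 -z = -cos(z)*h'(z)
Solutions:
 h(z) = C1 + Integral(z/cos(z), z)


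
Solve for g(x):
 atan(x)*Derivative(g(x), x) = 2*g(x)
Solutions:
 g(x) = C1*exp(2*Integral(1/atan(x), x))


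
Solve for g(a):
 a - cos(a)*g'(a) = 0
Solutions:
 g(a) = C1 + Integral(a/cos(a), a)


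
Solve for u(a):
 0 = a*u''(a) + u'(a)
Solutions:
 u(a) = C1 + C2*log(a)


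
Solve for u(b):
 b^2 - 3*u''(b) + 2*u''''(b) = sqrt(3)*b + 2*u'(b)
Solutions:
 u(b) = C1 + C2*exp(-2^(1/3)*b*(2^(1/3)/(sqrt(2) + 2)^(1/3) + (sqrt(2) + 2)^(1/3))/4)*sin(2^(1/3)*sqrt(3)*b*(-(sqrt(2) + 2)^(1/3) + 2^(1/3)/(sqrt(2) + 2)^(1/3))/4) + C3*exp(-2^(1/3)*b*(2^(1/3)/(sqrt(2) + 2)^(1/3) + (sqrt(2) + 2)^(1/3))/4)*cos(2^(1/3)*sqrt(3)*b*(-(sqrt(2) + 2)^(1/3) + 2^(1/3)/(sqrt(2) + 2)^(1/3))/4) + C4*exp(2^(1/3)*b*(2^(1/3)/(sqrt(2) + 2)^(1/3) + (sqrt(2) + 2)^(1/3))/2) + b^3/6 - 3*b^2/4 - sqrt(3)*b^2/4 + 3*sqrt(3)*b/4 + 9*b/4


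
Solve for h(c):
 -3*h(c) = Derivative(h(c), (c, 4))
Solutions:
 h(c) = (C1*sin(sqrt(2)*3^(1/4)*c/2) + C2*cos(sqrt(2)*3^(1/4)*c/2))*exp(-sqrt(2)*3^(1/4)*c/2) + (C3*sin(sqrt(2)*3^(1/4)*c/2) + C4*cos(sqrt(2)*3^(1/4)*c/2))*exp(sqrt(2)*3^(1/4)*c/2)


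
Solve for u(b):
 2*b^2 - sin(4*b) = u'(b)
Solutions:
 u(b) = C1 + 2*b^3/3 + cos(4*b)/4


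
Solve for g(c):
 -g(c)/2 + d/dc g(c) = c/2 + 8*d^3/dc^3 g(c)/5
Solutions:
 g(c) = C1*exp(30^(1/3)*c*(30^(1/3)/(sqrt(51) + 9)^(1/3) + (sqrt(51) + 9)^(1/3))/24)*sin(10^(1/3)*3^(1/6)*c*(-3^(2/3)*(sqrt(51) + 9)^(1/3) + 3*10^(1/3)/(sqrt(51) + 9)^(1/3))/24) + C2*exp(30^(1/3)*c*(30^(1/3)/(sqrt(51) + 9)^(1/3) + (sqrt(51) + 9)^(1/3))/24)*cos(10^(1/3)*3^(1/6)*c*(-3^(2/3)*(sqrt(51) + 9)^(1/3) + 3*10^(1/3)/(sqrt(51) + 9)^(1/3))/24) + C3*exp(-30^(1/3)*c*(30^(1/3)/(sqrt(51) + 9)^(1/3) + (sqrt(51) + 9)^(1/3))/12) - c - 2


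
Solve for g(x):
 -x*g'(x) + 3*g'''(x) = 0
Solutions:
 g(x) = C1 + Integral(C2*airyai(3^(2/3)*x/3) + C3*airybi(3^(2/3)*x/3), x)


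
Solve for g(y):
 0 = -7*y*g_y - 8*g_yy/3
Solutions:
 g(y) = C1 + C2*erf(sqrt(21)*y/4)


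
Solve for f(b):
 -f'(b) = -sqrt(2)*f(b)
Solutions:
 f(b) = C1*exp(sqrt(2)*b)


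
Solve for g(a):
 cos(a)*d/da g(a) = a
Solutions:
 g(a) = C1 + Integral(a/cos(a), a)


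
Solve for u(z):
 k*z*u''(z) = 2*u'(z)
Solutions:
 u(z) = C1 + z^(((re(k) + 2)*re(k) + im(k)^2)/(re(k)^2 + im(k)^2))*(C2*sin(2*log(z)*Abs(im(k))/(re(k)^2 + im(k)^2)) + C3*cos(2*log(z)*im(k)/(re(k)^2 + im(k)^2)))


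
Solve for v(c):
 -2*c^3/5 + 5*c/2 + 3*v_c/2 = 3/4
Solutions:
 v(c) = C1 + c^4/15 - 5*c^2/6 + c/2


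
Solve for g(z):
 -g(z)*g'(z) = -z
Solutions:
 g(z) = -sqrt(C1 + z^2)
 g(z) = sqrt(C1 + z^2)


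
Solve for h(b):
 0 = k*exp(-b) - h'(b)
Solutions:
 h(b) = C1 - k*exp(-b)


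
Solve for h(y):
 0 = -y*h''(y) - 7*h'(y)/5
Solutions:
 h(y) = C1 + C2/y^(2/5)


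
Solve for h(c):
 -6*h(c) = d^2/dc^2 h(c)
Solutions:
 h(c) = C1*sin(sqrt(6)*c) + C2*cos(sqrt(6)*c)


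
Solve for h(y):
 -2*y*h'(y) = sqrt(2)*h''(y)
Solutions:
 h(y) = C1 + C2*erf(2^(3/4)*y/2)


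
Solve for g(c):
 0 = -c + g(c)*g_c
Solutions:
 g(c) = -sqrt(C1 + c^2)
 g(c) = sqrt(C1 + c^2)


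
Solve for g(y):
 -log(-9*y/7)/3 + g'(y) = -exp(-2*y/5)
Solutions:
 g(y) = C1 + y*log(-y)/3 + y*(-log(7) - 1 + 2*log(3))/3 + 5*exp(-2*y/5)/2


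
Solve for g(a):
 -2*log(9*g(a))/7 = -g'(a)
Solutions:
 -7*Integral(1/(log(_y) + 2*log(3)), (_y, g(a)))/2 = C1 - a


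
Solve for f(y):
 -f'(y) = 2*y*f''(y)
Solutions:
 f(y) = C1 + C2*sqrt(y)


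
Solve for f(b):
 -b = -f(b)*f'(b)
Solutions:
 f(b) = -sqrt(C1 + b^2)
 f(b) = sqrt(C1 + b^2)


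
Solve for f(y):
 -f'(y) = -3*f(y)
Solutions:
 f(y) = C1*exp(3*y)


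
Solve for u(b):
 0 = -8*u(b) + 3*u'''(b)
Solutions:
 u(b) = C3*exp(2*3^(2/3)*b/3) + (C1*sin(3^(1/6)*b) + C2*cos(3^(1/6)*b))*exp(-3^(2/3)*b/3)


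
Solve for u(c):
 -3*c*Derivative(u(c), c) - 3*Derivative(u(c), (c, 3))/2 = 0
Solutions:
 u(c) = C1 + Integral(C2*airyai(-2^(1/3)*c) + C3*airybi(-2^(1/3)*c), c)


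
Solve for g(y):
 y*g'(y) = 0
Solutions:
 g(y) = C1


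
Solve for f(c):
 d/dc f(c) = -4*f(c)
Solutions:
 f(c) = C1*exp(-4*c)


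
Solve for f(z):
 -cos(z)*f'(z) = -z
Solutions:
 f(z) = C1 + Integral(z/cos(z), z)


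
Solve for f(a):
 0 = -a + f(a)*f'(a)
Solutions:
 f(a) = -sqrt(C1 + a^2)
 f(a) = sqrt(C1 + a^2)


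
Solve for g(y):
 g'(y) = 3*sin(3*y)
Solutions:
 g(y) = C1 - cos(3*y)


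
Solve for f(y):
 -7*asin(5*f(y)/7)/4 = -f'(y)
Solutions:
 Integral(1/asin(5*_y/7), (_y, f(y))) = C1 + 7*y/4


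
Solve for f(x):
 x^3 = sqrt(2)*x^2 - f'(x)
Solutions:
 f(x) = C1 - x^4/4 + sqrt(2)*x^3/3


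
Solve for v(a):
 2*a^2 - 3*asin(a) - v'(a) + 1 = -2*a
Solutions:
 v(a) = C1 + 2*a^3/3 + a^2 - 3*a*asin(a) + a - 3*sqrt(1 - a^2)


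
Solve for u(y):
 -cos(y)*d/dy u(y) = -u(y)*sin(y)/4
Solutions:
 u(y) = C1/cos(y)^(1/4)


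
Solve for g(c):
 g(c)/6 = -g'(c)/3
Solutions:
 g(c) = C1*exp(-c/2)


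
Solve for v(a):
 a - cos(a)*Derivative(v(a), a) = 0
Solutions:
 v(a) = C1 + Integral(a/cos(a), a)


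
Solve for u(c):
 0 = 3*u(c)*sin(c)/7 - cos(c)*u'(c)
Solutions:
 u(c) = C1/cos(c)^(3/7)


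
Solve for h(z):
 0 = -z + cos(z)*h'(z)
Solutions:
 h(z) = C1 + Integral(z/cos(z), z)


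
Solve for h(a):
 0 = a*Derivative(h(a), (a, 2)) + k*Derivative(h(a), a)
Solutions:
 h(a) = C1 + a^(1 - re(k))*(C2*sin(log(a)*Abs(im(k))) + C3*cos(log(a)*im(k)))


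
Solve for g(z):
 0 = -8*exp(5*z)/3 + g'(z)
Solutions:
 g(z) = C1 + 8*exp(5*z)/15


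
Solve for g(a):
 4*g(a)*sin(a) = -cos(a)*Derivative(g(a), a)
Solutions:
 g(a) = C1*cos(a)^4


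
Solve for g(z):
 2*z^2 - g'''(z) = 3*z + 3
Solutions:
 g(z) = C1 + C2*z + C3*z^2 + z^5/30 - z^4/8 - z^3/2


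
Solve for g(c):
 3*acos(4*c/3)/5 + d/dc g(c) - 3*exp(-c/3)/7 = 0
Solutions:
 g(c) = C1 - 3*c*acos(4*c/3)/5 + 3*sqrt(9 - 16*c^2)/20 - 9*exp(-c/3)/7


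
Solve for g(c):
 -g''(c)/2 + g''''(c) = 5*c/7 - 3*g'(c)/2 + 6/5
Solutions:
 g(c) = C1 + C2*exp(6^(1/3)*c*(6^(1/3)/(sqrt(723) + 27)^(1/3) + (sqrt(723) + 27)^(1/3))/12)*sin(2^(1/3)*3^(1/6)*c*(-3^(2/3)*(sqrt(723) + 27)^(1/3) + 3*2^(1/3)/(sqrt(723) + 27)^(1/3))/12) + C3*exp(6^(1/3)*c*(6^(1/3)/(sqrt(723) + 27)^(1/3) + (sqrt(723) + 27)^(1/3))/12)*cos(2^(1/3)*3^(1/6)*c*(-3^(2/3)*(sqrt(723) + 27)^(1/3) + 3*2^(1/3)/(sqrt(723) + 27)^(1/3))/12) + C4*exp(-6^(1/3)*c*(6^(1/3)/(sqrt(723) + 27)^(1/3) + (sqrt(723) + 27)^(1/3))/6) + 5*c^2/21 + 302*c/315


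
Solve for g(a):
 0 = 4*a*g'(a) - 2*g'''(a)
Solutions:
 g(a) = C1 + Integral(C2*airyai(2^(1/3)*a) + C3*airybi(2^(1/3)*a), a)


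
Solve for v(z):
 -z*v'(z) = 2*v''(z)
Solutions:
 v(z) = C1 + C2*erf(z/2)


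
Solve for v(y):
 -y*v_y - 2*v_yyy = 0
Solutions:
 v(y) = C1 + Integral(C2*airyai(-2^(2/3)*y/2) + C3*airybi(-2^(2/3)*y/2), y)


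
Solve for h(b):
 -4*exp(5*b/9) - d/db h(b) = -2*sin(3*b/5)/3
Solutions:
 h(b) = C1 - 36*exp(5*b/9)/5 - 10*cos(3*b/5)/9


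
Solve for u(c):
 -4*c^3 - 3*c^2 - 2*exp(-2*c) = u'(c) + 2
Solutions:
 u(c) = C1 - c^4 - c^3 - 2*c + exp(-2*c)


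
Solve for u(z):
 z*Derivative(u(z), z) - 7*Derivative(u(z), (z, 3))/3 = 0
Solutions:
 u(z) = C1 + Integral(C2*airyai(3^(1/3)*7^(2/3)*z/7) + C3*airybi(3^(1/3)*7^(2/3)*z/7), z)


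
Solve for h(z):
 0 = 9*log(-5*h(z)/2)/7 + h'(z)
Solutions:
 7*Integral(1/(log(-_y) - log(2) + log(5)), (_y, h(z)))/9 = C1 - z


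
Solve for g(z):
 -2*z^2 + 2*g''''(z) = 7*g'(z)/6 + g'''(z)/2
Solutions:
 g(z) = C1 + C2*exp(z*(-(12*sqrt(1771) + 505)^(1/3) - 1/(12*sqrt(1771) + 505)^(1/3) + 2)/24)*sin(sqrt(3)*z*(-(12*sqrt(1771) + 505)^(1/3) + (12*sqrt(1771) + 505)^(-1/3))/24) + C3*exp(z*(-(12*sqrt(1771) + 505)^(1/3) - 1/(12*sqrt(1771) + 505)^(1/3) + 2)/24)*cos(sqrt(3)*z*(-(12*sqrt(1771) + 505)^(1/3) + (12*sqrt(1771) + 505)^(-1/3))/24) + C4*exp(z*((12*sqrt(1771) + 505)^(-1/3) + 1 + (12*sqrt(1771) + 505)^(1/3))/12) - 4*z^3/7 + 72*z/49


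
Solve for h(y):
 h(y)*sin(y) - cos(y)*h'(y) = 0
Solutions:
 h(y) = C1/cos(y)


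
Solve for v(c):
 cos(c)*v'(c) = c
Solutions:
 v(c) = C1 + Integral(c/cos(c), c)


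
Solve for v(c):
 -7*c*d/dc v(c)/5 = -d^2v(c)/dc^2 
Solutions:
 v(c) = C1 + C2*erfi(sqrt(70)*c/10)


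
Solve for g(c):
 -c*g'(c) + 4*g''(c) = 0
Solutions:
 g(c) = C1 + C2*erfi(sqrt(2)*c/4)


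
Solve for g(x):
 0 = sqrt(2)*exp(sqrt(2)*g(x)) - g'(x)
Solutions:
 g(x) = sqrt(2)*(2*log(-1/(C1 + sqrt(2)*x)) - log(2))/4


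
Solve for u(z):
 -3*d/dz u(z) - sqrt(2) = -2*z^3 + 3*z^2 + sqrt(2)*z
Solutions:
 u(z) = C1 + z^4/6 - z^3/3 - sqrt(2)*z^2/6 - sqrt(2)*z/3


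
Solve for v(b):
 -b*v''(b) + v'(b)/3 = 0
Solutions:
 v(b) = C1 + C2*b^(4/3)


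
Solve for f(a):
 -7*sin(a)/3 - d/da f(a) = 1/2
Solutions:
 f(a) = C1 - a/2 + 7*cos(a)/3


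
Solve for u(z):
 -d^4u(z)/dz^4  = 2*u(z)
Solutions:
 u(z) = (C1*sin(2^(3/4)*z/2) + C2*cos(2^(3/4)*z/2))*exp(-2^(3/4)*z/2) + (C3*sin(2^(3/4)*z/2) + C4*cos(2^(3/4)*z/2))*exp(2^(3/4)*z/2)


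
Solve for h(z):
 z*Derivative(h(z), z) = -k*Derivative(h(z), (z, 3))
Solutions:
 h(z) = C1 + Integral(C2*airyai(z*(-1/k)^(1/3)) + C3*airybi(z*(-1/k)^(1/3)), z)


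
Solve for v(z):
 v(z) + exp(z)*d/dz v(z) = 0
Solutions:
 v(z) = C1*exp(exp(-z))


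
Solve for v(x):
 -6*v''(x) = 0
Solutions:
 v(x) = C1 + C2*x


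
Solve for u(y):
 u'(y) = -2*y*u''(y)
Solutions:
 u(y) = C1 + C2*sqrt(y)


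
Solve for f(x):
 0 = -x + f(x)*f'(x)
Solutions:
 f(x) = -sqrt(C1 + x^2)
 f(x) = sqrt(C1 + x^2)


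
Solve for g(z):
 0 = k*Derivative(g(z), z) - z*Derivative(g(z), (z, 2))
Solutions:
 g(z) = C1 + z^(re(k) + 1)*(C2*sin(log(z)*Abs(im(k))) + C3*cos(log(z)*im(k)))


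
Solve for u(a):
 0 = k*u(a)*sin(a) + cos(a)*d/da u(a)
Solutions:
 u(a) = C1*exp(k*log(cos(a)))


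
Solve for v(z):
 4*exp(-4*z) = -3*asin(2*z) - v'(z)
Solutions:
 v(z) = C1 - 3*z*asin(2*z) - 3*sqrt(1 - 4*z^2)/2 + exp(-4*z)


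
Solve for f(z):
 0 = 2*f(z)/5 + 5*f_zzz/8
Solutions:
 f(z) = C3*exp(-2*10^(1/3)*z/5) + (C1*sin(10^(1/3)*sqrt(3)*z/5) + C2*cos(10^(1/3)*sqrt(3)*z/5))*exp(10^(1/3)*z/5)


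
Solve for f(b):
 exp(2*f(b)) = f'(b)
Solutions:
 f(b) = log(-sqrt(-1/(C1 + b))) - log(2)/2
 f(b) = log(-1/(C1 + b))/2 - log(2)/2


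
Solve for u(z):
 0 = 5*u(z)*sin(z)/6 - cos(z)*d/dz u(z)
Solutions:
 u(z) = C1/cos(z)^(5/6)


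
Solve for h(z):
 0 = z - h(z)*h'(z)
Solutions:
 h(z) = -sqrt(C1 + z^2)
 h(z) = sqrt(C1 + z^2)


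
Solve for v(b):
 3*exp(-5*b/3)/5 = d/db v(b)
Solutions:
 v(b) = C1 - 9*exp(-5*b/3)/25


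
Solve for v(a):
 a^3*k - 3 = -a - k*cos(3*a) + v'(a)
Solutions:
 v(a) = C1 + a^4*k/4 + a^2/2 - 3*a + k*sin(3*a)/3


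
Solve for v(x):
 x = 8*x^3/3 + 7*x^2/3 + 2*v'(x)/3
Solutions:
 v(x) = C1 - x^4 - 7*x^3/6 + 3*x^2/4


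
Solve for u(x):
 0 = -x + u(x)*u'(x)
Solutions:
 u(x) = -sqrt(C1 + x^2)
 u(x) = sqrt(C1 + x^2)


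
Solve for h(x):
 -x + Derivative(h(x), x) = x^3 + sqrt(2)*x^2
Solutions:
 h(x) = C1 + x^4/4 + sqrt(2)*x^3/3 + x^2/2


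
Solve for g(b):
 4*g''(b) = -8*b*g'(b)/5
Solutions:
 g(b) = C1 + C2*erf(sqrt(5)*b/5)


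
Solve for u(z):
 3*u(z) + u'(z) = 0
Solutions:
 u(z) = C1*exp(-3*z)


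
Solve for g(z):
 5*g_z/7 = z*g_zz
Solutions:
 g(z) = C1 + C2*z^(12/7)


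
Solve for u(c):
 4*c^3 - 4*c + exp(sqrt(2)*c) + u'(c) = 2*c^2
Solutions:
 u(c) = C1 - c^4 + 2*c^3/3 + 2*c^2 - sqrt(2)*exp(sqrt(2)*c)/2


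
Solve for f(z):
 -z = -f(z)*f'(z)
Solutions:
 f(z) = -sqrt(C1 + z^2)
 f(z) = sqrt(C1 + z^2)


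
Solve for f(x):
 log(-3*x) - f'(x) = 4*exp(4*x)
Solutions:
 f(x) = C1 + x*log(-x) + x*(-1 + log(3)) - exp(4*x)


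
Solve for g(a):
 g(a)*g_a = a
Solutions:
 g(a) = -sqrt(C1 + a^2)
 g(a) = sqrt(C1 + a^2)


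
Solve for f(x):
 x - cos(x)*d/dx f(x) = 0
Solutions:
 f(x) = C1 + Integral(x/cos(x), x)


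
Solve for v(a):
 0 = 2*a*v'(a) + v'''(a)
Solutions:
 v(a) = C1 + Integral(C2*airyai(-2^(1/3)*a) + C3*airybi(-2^(1/3)*a), a)


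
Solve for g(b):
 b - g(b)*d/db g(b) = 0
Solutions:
 g(b) = -sqrt(C1 + b^2)
 g(b) = sqrt(C1 + b^2)


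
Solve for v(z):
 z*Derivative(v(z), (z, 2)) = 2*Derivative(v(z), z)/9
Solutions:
 v(z) = C1 + C2*z^(11/9)


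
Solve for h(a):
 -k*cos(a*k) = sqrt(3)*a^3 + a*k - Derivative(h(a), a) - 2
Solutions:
 h(a) = C1 + sqrt(3)*a^4/4 + a^2*k/2 - 2*a + sin(a*k)


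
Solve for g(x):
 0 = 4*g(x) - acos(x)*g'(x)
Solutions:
 g(x) = C1*exp(4*Integral(1/acos(x), x))


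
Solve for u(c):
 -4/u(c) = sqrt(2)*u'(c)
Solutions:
 u(c) = -sqrt(C1 - 4*sqrt(2)*c)
 u(c) = sqrt(C1 - 4*sqrt(2)*c)


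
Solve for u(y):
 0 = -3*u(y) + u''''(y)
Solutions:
 u(y) = C1*exp(-3^(1/4)*y) + C2*exp(3^(1/4)*y) + C3*sin(3^(1/4)*y) + C4*cos(3^(1/4)*y)


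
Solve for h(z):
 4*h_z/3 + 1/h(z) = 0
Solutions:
 h(z) = -sqrt(C1 - 6*z)/2
 h(z) = sqrt(C1 - 6*z)/2


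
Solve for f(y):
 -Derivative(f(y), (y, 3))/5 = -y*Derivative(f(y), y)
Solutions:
 f(y) = C1 + Integral(C2*airyai(5^(1/3)*y) + C3*airybi(5^(1/3)*y), y)


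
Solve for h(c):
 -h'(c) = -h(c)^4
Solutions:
 h(c) = (-1/(C1 + 3*c))^(1/3)
 h(c) = (-1/(C1 + c))^(1/3)*(-3^(2/3) - 3*3^(1/6)*I)/6
 h(c) = (-1/(C1 + c))^(1/3)*(-3^(2/3) + 3*3^(1/6)*I)/6


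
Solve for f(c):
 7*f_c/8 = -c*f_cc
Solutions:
 f(c) = C1 + C2*c^(1/8)


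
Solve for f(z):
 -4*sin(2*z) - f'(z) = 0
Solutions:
 f(z) = C1 + 2*cos(2*z)


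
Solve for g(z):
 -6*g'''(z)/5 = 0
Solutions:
 g(z) = C1 + C2*z + C3*z^2


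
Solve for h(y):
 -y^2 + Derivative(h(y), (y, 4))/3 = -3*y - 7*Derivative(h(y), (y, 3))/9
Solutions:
 h(y) = C1 + C2*y + C3*y^2 + C4*exp(-7*y/3) + 3*y^5/140 - 81*y^4/392 + 243*y^3/686


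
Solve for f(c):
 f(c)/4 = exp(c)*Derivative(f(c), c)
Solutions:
 f(c) = C1*exp(-exp(-c)/4)


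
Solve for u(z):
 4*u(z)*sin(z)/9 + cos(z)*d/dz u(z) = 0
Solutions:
 u(z) = C1*cos(z)^(4/9)


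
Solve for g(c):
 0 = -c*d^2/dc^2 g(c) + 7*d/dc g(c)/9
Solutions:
 g(c) = C1 + C2*c^(16/9)


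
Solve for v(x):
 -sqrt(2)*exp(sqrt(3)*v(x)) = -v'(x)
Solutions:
 v(x) = sqrt(3)*(2*log(-1/(C1 + sqrt(2)*x)) - log(3))/6


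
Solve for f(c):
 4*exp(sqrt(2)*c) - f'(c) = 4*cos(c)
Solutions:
 f(c) = C1 + 2*sqrt(2)*exp(sqrt(2)*c) - 4*sin(c)


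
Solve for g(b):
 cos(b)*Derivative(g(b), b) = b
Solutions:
 g(b) = C1 + Integral(b/cos(b), b)


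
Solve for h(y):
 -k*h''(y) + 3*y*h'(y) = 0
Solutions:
 h(y) = C1 + C2*erf(sqrt(6)*y*sqrt(-1/k)/2)/sqrt(-1/k)


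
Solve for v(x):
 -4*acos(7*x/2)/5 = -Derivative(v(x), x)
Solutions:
 v(x) = C1 + 4*x*acos(7*x/2)/5 - 4*sqrt(4 - 49*x^2)/35


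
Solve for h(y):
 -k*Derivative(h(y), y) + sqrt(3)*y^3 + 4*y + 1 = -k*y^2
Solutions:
 h(y) = C1 + y^3/3 + sqrt(3)*y^4/(4*k) + 2*y^2/k + y/k


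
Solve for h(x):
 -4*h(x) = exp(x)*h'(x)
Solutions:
 h(x) = C1*exp(4*exp(-x))


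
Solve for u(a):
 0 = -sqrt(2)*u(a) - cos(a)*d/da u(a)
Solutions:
 u(a) = C1*(sin(a) - 1)^(sqrt(2)/2)/(sin(a) + 1)^(sqrt(2)/2)


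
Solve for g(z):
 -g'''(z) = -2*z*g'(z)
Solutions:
 g(z) = C1 + Integral(C2*airyai(2^(1/3)*z) + C3*airybi(2^(1/3)*z), z)


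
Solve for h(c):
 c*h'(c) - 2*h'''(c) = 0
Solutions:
 h(c) = C1 + Integral(C2*airyai(2^(2/3)*c/2) + C3*airybi(2^(2/3)*c/2), c)


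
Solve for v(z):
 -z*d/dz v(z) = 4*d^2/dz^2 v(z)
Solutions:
 v(z) = C1 + C2*erf(sqrt(2)*z/4)


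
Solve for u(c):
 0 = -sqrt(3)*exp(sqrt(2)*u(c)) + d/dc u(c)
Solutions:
 u(c) = sqrt(2)*(2*log(-1/(C1 + sqrt(3)*c)) - log(2))/4


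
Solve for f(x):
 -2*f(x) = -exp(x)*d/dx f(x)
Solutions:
 f(x) = C1*exp(-2*exp(-x))


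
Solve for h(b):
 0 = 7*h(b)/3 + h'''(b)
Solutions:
 h(b) = C3*exp(-3^(2/3)*7^(1/3)*b/3) + (C1*sin(3^(1/6)*7^(1/3)*b/2) + C2*cos(3^(1/6)*7^(1/3)*b/2))*exp(3^(2/3)*7^(1/3)*b/6)


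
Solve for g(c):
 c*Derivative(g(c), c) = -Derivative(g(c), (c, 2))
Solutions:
 g(c) = C1 + C2*erf(sqrt(2)*c/2)


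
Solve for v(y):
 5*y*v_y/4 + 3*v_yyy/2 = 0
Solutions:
 v(y) = C1 + Integral(C2*airyai(-5^(1/3)*6^(2/3)*y/6) + C3*airybi(-5^(1/3)*6^(2/3)*y/6), y)


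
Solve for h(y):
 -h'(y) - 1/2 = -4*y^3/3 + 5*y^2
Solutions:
 h(y) = C1 + y^4/3 - 5*y^3/3 - y/2


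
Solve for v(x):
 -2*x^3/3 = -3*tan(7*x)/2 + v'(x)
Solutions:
 v(x) = C1 - x^4/6 - 3*log(cos(7*x))/14


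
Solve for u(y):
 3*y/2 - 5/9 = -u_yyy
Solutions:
 u(y) = C1 + C2*y + C3*y^2 - y^4/16 + 5*y^3/54


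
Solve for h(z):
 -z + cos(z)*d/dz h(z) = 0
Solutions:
 h(z) = C1 + Integral(z/cos(z), z)


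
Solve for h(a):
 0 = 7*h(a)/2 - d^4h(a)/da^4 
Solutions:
 h(a) = C1*exp(-2^(3/4)*7^(1/4)*a/2) + C2*exp(2^(3/4)*7^(1/4)*a/2) + C3*sin(2^(3/4)*7^(1/4)*a/2) + C4*cos(2^(3/4)*7^(1/4)*a/2)


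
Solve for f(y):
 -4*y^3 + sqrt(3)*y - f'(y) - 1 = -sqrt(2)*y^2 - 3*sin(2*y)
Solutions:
 f(y) = C1 - y^4 + sqrt(2)*y^3/3 + sqrt(3)*y^2/2 - y - 3*cos(2*y)/2


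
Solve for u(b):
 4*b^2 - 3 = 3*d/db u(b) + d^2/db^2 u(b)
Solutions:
 u(b) = C1 + C2*exp(-3*b) + 4*b^3/9 - 4*b^2/9 - 19*b/27


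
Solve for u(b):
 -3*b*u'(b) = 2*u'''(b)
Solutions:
 u(b) = C1 + Integral(C2*airyai(-2^(2/3)*3^(1/3)*b/2) + C3*airybi(-2^(2/3)*3^(1/3)*b/2), b)


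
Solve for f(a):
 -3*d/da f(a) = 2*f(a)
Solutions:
 f(a) = C1*exp(-2*a/3)


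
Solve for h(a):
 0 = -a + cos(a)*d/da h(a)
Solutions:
 h(a) = C1 + Integral(a/cos(a), a)


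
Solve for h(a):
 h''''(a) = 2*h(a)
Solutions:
 h(a) = C1*exp(-2^(1/4)*a) + C2*exp(2^(1/4)*a) + C3*sin(2^(1/4)*a) + C4*cos(2^(1/4)*a)


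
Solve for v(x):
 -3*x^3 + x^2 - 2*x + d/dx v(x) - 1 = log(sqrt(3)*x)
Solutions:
 v(x) = C1 + 3*x^4/4 - x^3/3 + x^2 + x*log(x) + x*log(3)/2


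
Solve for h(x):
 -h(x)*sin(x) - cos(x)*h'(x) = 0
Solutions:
 h(x) = C1*cos(x)


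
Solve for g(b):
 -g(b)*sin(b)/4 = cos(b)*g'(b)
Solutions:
 g(b) = C1*cos(b)^(1/4)


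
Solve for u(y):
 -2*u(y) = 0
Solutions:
 u(y) = 0


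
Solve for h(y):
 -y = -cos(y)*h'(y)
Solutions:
 h(y) = C1 + Integral(y/cos(y), y)


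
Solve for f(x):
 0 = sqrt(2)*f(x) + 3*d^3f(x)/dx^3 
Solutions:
 f(x) = C3*exp(-2^(1/6)*3^(2/3)*x/3) + (C1*sin(6^(1/6)*x/2) + C2*cos(6^(1/6)*x/2))*exp(2^(1/6)*3^(2/3)*x/6)


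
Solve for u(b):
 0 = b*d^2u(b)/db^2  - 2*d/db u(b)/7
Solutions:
 u(b) = C1 + C2*b^(9/7)


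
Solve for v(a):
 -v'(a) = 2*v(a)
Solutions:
 v(a) = C1*exp(-2*a)


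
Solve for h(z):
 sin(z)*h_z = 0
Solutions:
 h(z) = C1


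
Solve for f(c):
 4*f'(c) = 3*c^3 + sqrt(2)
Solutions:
 f(c) = C1 + 3*c^4/16 + sqrt(2)*c/4


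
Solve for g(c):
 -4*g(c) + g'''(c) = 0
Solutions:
 g(c) = C3*exp(2^(2/3)*c) + (C1*sin(2^(2/3)*sqrt(3)*c/2) + C2*cos(2^(2/3)*sqrt(3)*c/2))*exp(-2^(2/3)*c/2)


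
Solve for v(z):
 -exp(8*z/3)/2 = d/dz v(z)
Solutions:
 v(z) = C1 - 3*exp(8*z/3)/16


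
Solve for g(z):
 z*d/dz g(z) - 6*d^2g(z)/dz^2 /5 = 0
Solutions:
 g(z) = C1 + C2*erfi(sqrt(15)*z/6)


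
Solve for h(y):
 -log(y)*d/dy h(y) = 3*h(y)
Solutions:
 h(y) = C1*exp(-3*li(y))


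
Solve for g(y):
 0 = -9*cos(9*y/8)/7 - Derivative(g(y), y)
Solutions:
 g(y) = C1 - 8*sin(9*y/8)/7


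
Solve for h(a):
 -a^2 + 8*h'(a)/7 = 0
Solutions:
 h(a) = C1 + 7*a^3/24


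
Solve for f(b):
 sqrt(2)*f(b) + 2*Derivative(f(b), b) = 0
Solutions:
 f(b) = C1*exp(-sqrt(2)*b/2)


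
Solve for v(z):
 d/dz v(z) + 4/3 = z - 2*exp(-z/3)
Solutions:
 v(z) = C1 + z^2/2 - 4*z/3 + 6*exp(-z/3)


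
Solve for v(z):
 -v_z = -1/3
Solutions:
 v(z) = C1 + z/3


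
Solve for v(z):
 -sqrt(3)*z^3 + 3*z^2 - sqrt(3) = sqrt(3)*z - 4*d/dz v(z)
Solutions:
 v(z) = C1 + sqrt(3)*z^4/16 - z^3/4 + sqrt(3)*z^2/8 + sqrt(3)*z/4


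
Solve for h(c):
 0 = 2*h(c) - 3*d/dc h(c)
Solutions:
 h(c) = C1*exp(2*c/3)


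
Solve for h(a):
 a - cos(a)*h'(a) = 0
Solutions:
 h(a) = C1 + Integral(a/cos(a), a)


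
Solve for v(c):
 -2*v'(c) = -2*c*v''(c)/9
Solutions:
 v(c) = C1 + C2*c^10


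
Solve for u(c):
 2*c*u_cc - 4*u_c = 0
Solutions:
 u(c) = C1 + C2*c^3


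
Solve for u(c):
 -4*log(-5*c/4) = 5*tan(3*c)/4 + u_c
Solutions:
 u(c) = C1 - 4*c*log(-c) - 4*c*log(5) + 4*c + 8*c*log(2) + 5*log(cos(3*c))/12


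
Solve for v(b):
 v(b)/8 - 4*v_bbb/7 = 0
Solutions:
 v(b) = C3*exp(14^(1/3)*b/4) + (C1*sin(14^(1/3)*sqrt(3)*b/8) + C2*cos(14^(1/3)*sqrt(3)*b/8))*exp(-14^(1/3)*b/8)


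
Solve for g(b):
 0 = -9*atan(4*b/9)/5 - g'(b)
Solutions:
 g(b) = C1 - 9*b*atan(4*b/9)/5 + 81*log(16*b^2 + 81)/40


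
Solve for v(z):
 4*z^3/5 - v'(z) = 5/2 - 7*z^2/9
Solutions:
 v(z) = C1 + z^4/5 + 7*z^3/27 - 5*z/2


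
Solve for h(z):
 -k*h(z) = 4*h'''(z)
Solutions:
 h(z) = C1*exp(2^(1/3)*z*(-k)^(1/3)/2) + C2*exp(2^(1/3)*z*(-k)^(1/3)*(-1 + sqrt(3)*I)/4) + C3*exp(-2^(1/3)*z*(-k)^(1/3)*(1 + sqrt(3)*I)/4)


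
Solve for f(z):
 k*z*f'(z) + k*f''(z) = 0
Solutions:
 f(z) = C1 + C2*erf(sqrt(2)*z/2)


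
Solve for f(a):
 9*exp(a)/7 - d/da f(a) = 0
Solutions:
 f(a) = C1 + 9*exp(a)/7


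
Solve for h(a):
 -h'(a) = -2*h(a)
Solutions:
 h(a) = C1*exp(2*a)


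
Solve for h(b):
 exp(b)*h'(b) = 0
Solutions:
 h(b) = C1


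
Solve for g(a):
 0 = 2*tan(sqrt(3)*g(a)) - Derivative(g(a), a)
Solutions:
 g(a) = sqrt(3)*(pi - asin(C1*exp(2*sqrt(3)*a)))/3
 g(a) = sqrt(3)*asin(C1*exp(2*sqrt(3)*a))/3


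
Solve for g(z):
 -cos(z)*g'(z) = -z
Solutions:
 g(z) = C1 + Integral(z/cos(z), z)


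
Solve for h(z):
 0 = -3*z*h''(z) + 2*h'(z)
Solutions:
 h(z) = C1 + C2*z^(5/3)


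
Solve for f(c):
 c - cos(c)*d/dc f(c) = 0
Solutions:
 f(c) = C1 + Integral(c/cos(c), c)


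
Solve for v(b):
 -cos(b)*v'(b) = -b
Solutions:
 v(b) = C1 + Integral(b/cos(b), b)


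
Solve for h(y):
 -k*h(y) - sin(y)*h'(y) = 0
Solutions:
 h(y) = C1*exp(k*(-log(cos(y) - 1) + log(cos(y) + 1))/2)


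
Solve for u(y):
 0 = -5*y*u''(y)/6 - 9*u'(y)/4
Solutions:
 u(y) = C1 + C2/y^(17/10)


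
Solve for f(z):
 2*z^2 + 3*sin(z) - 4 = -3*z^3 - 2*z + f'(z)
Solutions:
 f(z) = C1 + 3*z^4/4 + 2*z^3/3 + z^2 - 4*z - 3*cos(z)


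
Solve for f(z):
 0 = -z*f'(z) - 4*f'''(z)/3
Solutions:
 f(z) = C1 + Integral(C2*airyai(-6^(1/3)*z/2) + C3*airybi(-6^(1/3)*z/2), z)


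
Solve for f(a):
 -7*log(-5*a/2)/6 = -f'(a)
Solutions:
 f(a) = C1 + 7*a*log(-a)/6 + 7*a*(-1 - log(2) + log(5))/6


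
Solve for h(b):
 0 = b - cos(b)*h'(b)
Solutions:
 h(b) = C1 + Integral(b/cos(b), b)


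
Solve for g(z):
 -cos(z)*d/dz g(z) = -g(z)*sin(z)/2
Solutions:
 g(z) = C1/sqrt(cos(z))


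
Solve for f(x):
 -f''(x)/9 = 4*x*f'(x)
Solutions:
 f(x) = C1 + C2*erf(3*sqrt(2)*x)


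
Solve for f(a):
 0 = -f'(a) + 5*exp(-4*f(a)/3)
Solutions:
 f(a) = 3*log(-I*(C1 + 20*a/3)^(1/4))
 f(a) = 3*log(I*(C1 + 20*a/3)^(1/4))
 f(a) = 3*log(-(C1 + 20*a/3)^(1/4))
 f(a) = 3*log(C1 + 20*a/3)/4


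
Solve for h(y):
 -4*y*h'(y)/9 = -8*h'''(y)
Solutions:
 h(y) = C1 + Integral(C2*airyai(12^(1/3)*y/6) + C3*airybi(12^(1/3)*y/6), y)


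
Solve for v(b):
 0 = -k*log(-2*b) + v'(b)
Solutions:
 v(b) = C1 + b*k*log(-b) + b*k*(-1 + log(2))


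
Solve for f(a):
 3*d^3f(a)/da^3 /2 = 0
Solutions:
 f(a) = C1 + C2*a + C3*a^2


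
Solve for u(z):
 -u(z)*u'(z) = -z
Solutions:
 u(z) = -sqrt(C1 + z^2)
 u(z) = sqrt(C1 + z^2)


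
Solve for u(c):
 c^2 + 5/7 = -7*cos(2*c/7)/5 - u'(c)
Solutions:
 u(c) = C1 - c^3/3 - 5*c/7 - 49*sin(c/7)*cos(c/7)/5


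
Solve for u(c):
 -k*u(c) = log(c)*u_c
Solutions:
 u(c) = C1*exp(-k*li(c))


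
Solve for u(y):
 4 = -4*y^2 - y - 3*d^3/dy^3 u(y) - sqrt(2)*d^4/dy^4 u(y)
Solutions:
 u(y) = C1 + C2*y + C3*y^2 + C4*exp(-3*sqrt(2)*y/2) - y^5/45 + y^4*(-3 + 8*sqrt(2))/216 + y^3*(-52 + 3*sqrt(2))/162


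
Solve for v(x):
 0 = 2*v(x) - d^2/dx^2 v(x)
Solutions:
 v(x) = C1*exp(-sqrt(2)*x) + C2*exp(sqrt(2)*x)


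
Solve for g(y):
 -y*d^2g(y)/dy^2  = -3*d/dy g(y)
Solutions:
 g(y) = C1 + C2*y^4


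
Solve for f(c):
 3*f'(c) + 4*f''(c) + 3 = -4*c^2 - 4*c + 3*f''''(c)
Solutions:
 f(c) = C1 + C2*exp(-2^(1/3)*c*(8/(sqrt(473) + 27)^(1/3) + 2^(1/3)*(sqrt(473) + 27)^(1/3))/12)*sin(2^(1/3)*sqrt(3)*c*(-2^(1/3)*(sqrt(473) + 27)^(1/3) + 8/(sqrt(473) + 27)^(1/3))/12) + C3*exp(-2^(1/3)*c*(8/(sqrt(473) + 27)^(1/3) + 2^(1/3)*(sqrt(473) + 27)^(1/3))/12)*cos(2^(1/3)*sqrt(3)*c*(-2^(1/3)*(sqrt(473) + 27)^(1/3) + 8/(sqrt(473) + 27)^(1/3))/12) + C4*exp(2^(1/3)*c*(8/(sqrt(473) + 27)^(1/3) + 2^(1/3)*(sqrt(473) + 27)^(1/3))/6) - 4*c^3/9 + 10*c^2/9 - 107*c/27


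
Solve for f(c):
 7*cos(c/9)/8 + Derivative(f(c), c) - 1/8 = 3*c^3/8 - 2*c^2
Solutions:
 f(c) = C1 + 3*c^4/32 - 2*c^3/3 + c/8 - 63*sin(c/9)/8


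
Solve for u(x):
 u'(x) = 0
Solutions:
 u(x) = C1


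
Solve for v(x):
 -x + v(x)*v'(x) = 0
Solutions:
 v(x) = -sqrt(C1 + x^2)
 v(x) = sqrt(C1 + x^2)


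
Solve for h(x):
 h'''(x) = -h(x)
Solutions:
 h(x) = C3*exp(-x) + (C1*sin(sqrt(3)*x/2) + C2*cos(sqrt(3)*x/2))*exp(x/2)


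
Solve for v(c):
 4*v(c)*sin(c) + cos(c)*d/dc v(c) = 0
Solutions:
 v(c) = C1*cos(c)^4


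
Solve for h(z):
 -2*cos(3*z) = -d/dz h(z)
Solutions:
 h(z) = C1 + 2*sin(3*z)/3


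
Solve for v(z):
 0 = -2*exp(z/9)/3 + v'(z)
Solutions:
 v(z) = C1 + 6*exp(z/9)


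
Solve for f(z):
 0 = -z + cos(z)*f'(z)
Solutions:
 f(z) = C1 + Integral(z/cos(z), z)


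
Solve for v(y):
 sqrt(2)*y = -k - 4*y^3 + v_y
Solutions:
 v(y) = C1 + k*y + y^4 + sqrt(2)*y^2/2


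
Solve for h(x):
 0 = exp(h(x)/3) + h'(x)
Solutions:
 h(x) = 3*log(1/(C1 + x)) + 3*log(3)


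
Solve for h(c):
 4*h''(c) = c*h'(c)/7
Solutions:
 h(c) = C1 + C2*erfi(sqrt(14)*c/28)


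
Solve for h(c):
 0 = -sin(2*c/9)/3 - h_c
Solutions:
 h(c) = C1 + 3*cos(2*c/9)/2


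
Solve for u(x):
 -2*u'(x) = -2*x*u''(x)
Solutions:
 u(x) = C1 + C2*x^2


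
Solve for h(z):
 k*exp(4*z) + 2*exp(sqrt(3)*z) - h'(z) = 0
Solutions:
 h(z) = C1 + k*exp(4*z)/4 + 2*sqrt(3)*exp(sqrt(3)*z)/3


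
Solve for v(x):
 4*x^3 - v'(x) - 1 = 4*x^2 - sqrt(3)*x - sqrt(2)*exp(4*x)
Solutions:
 v(x) = C1 + x^4 - 4*x^3/3 + sqrt(3)*x^2/2 - x + sqrt(2)*exp(4*x)/4


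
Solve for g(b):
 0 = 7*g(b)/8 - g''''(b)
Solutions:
 g(b) = C1*exp(-14^(1/4)*b/2) + C2*exp(14^(1/4)*b/2) + C3*sin(14^(1/4)*b/2) + C4*cos(14^(1/4)*b/2)


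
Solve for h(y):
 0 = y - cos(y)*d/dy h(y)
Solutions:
 h(y) = C1 + Integral(y/cos(y), y)


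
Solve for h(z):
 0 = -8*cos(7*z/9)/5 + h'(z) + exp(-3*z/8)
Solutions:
 h(z) = C1 + 72*sin(7*z/9)/35 + 8*exp(-3*z/8)/3


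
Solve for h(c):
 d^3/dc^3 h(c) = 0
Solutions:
 h(c) = C1 + C2*c + C3*c^2


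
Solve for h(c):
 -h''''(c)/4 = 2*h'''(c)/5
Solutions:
 h(c) = C1 + C2*c + C3*c^2 + C4*exp(-8*c/5)


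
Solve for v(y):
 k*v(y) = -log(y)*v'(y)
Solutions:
 v(y) = C1*exp(-k*li(y))


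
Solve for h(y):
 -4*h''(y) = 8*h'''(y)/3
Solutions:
 h(y) = C1 + C2*y + C3*exp(-3*y/2)


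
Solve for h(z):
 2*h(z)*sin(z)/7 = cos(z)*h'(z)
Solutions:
 h(z) = C1/cos(z)^(2/7)


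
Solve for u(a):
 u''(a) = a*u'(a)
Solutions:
 u(a) = C1 + C2*erfi(sqrt(2)*a/2)


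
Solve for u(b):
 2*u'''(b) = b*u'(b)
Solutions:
 u(b) = C1 + Integral(C2*airyai(2^(2/3)*b/2) + C3*airybi(2^(2/3)*b/2), b)


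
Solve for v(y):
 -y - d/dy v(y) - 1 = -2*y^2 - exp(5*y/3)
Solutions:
 v(y) = C1 + 2*y^3/3 - y^2/2 - y + 3*exp(5*y/3)/5


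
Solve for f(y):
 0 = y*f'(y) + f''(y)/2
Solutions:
 f(y) = C1 + C2*erf(y)


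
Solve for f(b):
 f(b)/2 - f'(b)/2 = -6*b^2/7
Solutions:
 f(b) = C1*exp(b) - 12*b^2/7 - 24*b/7 - 24/7


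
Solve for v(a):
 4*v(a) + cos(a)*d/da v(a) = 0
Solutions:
 v(a) = C1*(sin(a)^2 - 2*sin(a) + 1)/(sin(a)^2 + 2*sin(a) + 1)


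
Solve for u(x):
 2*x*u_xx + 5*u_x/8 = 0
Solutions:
 u(x) = C1 + C2*x^(11/16)


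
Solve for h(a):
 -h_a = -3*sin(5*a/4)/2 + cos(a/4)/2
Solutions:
 h(a) = C1 - 2*sin(a/4) - 6*cos(5*a/4)/5


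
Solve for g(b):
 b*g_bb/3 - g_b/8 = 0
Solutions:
 g(b) = C1 + C2*b^(11/8)


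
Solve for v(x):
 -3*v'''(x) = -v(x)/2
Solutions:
 v(x) = C3*exp(6^(2/3)*x/6) + (C1*sin(2^(2/3)*3^(1/6)*x/4) + C2*cos(2^(2/3)*3^(1/6)*x/4))*exp(-6^(2/3)*x/12)


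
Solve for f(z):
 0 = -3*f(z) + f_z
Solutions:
 f(z) = C1*exp(3*z)


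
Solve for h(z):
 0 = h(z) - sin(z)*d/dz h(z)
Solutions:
 h(z) = C1*sqrt(cos(z) - 1)/sqrt(cos(z) + 1)


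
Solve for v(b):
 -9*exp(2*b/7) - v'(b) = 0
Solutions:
 v(b) = C1 - 63*exp(2*b/7)/2


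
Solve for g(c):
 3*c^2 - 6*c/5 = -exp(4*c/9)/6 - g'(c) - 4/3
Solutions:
 g(c) = C1 - c^3 + 3*c^2/5 - 4*c/3 - 3*exp(4*c/9)/8


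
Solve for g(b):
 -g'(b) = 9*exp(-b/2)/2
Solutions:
 g(b) = C1 + 9*exp(-b/2)


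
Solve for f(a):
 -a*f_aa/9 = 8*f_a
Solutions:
 f(a) = C1 + C2/a^71


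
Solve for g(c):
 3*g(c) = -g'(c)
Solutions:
 g(c) = C1*exp(-3*c)


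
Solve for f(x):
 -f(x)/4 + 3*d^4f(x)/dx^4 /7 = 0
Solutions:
 f(x) = C1*exp(-sqrt(2)*3^(3/4)*7^(1/4)*x/6) + C2*exp(sqrt(2)*3^(3/4)*7^(1/4)*x/6) + C3*sin(sqrt(2)*3^(3/4)*7^(1/4)*x/6) + C4*cos(sqrt(2)*3^(3/4)*7^(1/4)*x/6)
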